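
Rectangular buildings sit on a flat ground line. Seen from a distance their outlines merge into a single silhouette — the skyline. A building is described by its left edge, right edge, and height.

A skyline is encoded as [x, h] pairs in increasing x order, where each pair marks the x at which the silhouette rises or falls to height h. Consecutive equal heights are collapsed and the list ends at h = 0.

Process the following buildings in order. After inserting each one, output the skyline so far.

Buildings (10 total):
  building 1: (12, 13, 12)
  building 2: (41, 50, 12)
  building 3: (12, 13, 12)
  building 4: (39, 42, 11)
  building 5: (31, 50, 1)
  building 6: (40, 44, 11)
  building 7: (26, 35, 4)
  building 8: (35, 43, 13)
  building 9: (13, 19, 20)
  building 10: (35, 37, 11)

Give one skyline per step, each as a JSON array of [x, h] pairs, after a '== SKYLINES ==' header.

== SKYLINES ==
[[12,12],[13,0]]
[[12,12],[13,0],[41,12],[50,0]]
[[12,12],[13,0],[41,12],[50,0]]
[[12,12],[13,0],[39,11],[41,12],[50,0]]
[[12,12],[13,0],[31,1],[39,11],[41,12],[50,0]]
[[12,12],[13,0],[31,1],[39,11],[41,12],[50,0]]
[[12,12],[13,0],[26,4],[35,1],[39,11],[41,12],[50,0]]
[[12,12],[13,0],[26,4],[35,13],[43,12],[50,0]]
[[12,12],[13,20],[19,0],[26,4],[35,13],[43,12],[50,0]]
[[12,12],[13,20],[19,0],[26,4],[35,13],[43,12],[50,0]]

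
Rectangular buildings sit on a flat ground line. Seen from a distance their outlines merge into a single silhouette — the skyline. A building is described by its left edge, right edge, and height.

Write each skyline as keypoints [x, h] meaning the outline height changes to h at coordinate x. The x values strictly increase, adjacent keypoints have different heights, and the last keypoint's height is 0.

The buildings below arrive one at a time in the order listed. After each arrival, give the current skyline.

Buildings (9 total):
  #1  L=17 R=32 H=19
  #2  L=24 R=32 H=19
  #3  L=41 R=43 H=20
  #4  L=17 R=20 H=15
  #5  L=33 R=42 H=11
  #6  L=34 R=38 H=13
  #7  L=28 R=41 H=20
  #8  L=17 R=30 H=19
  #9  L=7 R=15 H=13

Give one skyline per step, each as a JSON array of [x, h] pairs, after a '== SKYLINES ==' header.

== SKYLINES ==
[[17,19],[32,0]]
[[17,19],[32,0]]
[[17,19],[32,0],[41,20],[43,0]]
[[17,19],[32,0],[41,20],[43,0]]
[[17,19],[32,0],[33,11],[41,20],[43,0]]
[[17,19],[32,0],[33,11],[34,13],[38,11],[41,20],[43,0]]
[[17,19],[28,20],[43,0]]
[[17,19],[28,20],[43,0]]
[[7,13],[15,0],[17,19],[28,20],[43,0]]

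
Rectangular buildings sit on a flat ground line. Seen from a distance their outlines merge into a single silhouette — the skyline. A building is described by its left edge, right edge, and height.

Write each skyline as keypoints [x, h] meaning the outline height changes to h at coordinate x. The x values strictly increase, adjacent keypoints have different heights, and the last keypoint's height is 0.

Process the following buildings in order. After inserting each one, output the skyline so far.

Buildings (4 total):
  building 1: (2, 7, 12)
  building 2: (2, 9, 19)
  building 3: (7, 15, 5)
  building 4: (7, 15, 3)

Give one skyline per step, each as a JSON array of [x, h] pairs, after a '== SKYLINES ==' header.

== SKYLINES ==
[[2,12],[7,0]]
[[2,19],[9,0]]
[[2,19],[9,5],[15,0]]
[[2,19],[9,5],[15,0]]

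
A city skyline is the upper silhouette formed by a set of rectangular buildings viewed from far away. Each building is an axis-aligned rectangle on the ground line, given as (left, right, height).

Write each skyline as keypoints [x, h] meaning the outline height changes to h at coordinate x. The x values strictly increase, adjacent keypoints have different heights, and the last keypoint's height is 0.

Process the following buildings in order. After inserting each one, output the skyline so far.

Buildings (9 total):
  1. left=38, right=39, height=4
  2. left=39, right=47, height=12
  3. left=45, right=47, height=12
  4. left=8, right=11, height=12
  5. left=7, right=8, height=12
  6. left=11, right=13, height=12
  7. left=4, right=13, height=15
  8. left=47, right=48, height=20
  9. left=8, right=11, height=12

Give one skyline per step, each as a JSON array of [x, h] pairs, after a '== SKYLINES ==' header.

== SKYLINES ==
[[38,4],[39,0]]
[[38,4],[39,12],[47,0]]
[[38,4],[39,12],[47,0]]
[[8,12],[11,0],[38,4],[39,12],[47,0]]
[[7,12],[11,0],[38,4],[39,12],[47,0]]
[[7,12],[13,0],[38,4],[39,12],[47,0]]
[[4,15],[13,0],[38,4],[39,12],[47,0]]
[[4,15],[13,0],[38,4],[39,12],[47,20],[48,0]]
[[4,15],[13,0],[38,4],[39,12],[47,20],[48,0]]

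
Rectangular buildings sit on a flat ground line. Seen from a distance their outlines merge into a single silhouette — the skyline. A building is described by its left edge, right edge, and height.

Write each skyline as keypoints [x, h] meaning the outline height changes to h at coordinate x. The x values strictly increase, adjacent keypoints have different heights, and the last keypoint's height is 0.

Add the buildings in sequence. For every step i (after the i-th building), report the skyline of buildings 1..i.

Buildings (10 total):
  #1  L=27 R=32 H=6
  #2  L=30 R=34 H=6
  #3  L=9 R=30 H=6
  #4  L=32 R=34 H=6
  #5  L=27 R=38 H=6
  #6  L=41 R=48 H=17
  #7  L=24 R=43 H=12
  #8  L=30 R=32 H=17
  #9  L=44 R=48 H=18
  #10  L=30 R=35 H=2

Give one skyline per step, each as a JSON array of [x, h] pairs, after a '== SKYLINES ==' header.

== SKYLINES ==
[[27,6],[32,0]]
[[27,6],[34,0]]
[[9,6],[34,0]]
[[9,6],[34,0]]
[[9,6],[38,0]]
[[9,6],[38,0],[41,17],[48,0]]
[[9,6],[24,12],[41,17],[48,0]]
[[9,6],[24,12],[30,17],[32,12],[41,17],[48,0]]
[[9,6],[24,12],[30,17],[32,12],[41,17],[44,18],[48,0]]
[[9,6],[24,12],[30,17],[32,12],[41,17],[44,18],[48,0]]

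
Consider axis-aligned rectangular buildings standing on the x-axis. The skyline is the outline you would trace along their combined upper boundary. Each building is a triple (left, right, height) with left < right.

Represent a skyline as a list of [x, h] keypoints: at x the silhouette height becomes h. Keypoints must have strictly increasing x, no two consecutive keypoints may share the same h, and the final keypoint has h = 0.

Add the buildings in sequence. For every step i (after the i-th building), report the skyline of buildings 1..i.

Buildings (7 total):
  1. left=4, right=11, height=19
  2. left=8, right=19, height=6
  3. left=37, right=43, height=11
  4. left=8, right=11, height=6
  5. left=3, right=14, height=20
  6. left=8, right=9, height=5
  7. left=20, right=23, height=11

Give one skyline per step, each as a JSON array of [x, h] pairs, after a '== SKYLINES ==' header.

== SKYLINES ==
[[4,19],[11,0]]
[[4,19],[11,6],[19,0]]
[[4,19],[11,6],[19,0],[37,11],[43,0]]
[[4,19],[11,6],[19,0],[37,11],[43,0]]
[[3,20],[14,6],[19,0],[37,11],[43,0]]
[[3,20],[14,6],[19,0],[37,11],[43,0]]
[[3,20],[14,6],[19,0],[20,11],[23,0],[37,11],[43,0]]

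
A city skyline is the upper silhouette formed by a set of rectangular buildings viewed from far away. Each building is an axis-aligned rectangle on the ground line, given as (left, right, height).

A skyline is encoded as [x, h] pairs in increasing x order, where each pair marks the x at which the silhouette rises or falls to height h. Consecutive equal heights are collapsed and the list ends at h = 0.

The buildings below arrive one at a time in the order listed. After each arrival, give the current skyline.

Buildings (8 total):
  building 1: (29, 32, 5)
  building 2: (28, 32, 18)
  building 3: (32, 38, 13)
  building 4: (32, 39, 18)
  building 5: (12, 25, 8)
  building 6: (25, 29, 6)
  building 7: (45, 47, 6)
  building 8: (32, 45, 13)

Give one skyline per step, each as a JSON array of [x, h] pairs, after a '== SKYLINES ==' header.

== SKYLINES ==
[[29,5],[32,0]]
[[28,18],[32,0]]
[[28,18],[32,13],[38,0]]
[[28,18],[39,0]]
[[12,8],[25,0],[28,18],[39,0]]
[[12,8],[25,6],[28,18],[39,0]]
[[12,8],[25,6],[28,18],[39,0],[45,6],[47,0]]
[[12,8],[25,6],[28,18],[39,13],[45,6],[47,0]]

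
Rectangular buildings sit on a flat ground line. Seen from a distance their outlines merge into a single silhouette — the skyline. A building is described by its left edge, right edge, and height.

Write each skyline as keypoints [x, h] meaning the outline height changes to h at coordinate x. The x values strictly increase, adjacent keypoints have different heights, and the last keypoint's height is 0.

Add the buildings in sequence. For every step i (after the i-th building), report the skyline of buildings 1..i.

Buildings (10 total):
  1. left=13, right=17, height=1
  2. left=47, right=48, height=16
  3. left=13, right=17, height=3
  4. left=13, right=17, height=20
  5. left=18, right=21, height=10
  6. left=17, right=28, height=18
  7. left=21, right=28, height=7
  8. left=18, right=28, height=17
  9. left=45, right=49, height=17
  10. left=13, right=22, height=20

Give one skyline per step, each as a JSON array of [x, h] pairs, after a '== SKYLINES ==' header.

== SKYLINES ==
[[13,1],[17,0]]
[[13,1],[17,0],[47,16],[48,0]]
[[13,3],[17,0],[47,16],[48,0]]
[[13,20],[17,0],[47,16],[48,0]]
[[13,20],[17,0],[18,10],[21,0],[47,16],[48,0]]
[[13,20],[17,18],[28,0],[47,16],[48,0]]
[[13,20],[17,18],[28,0],[47,16],[48,0]]
[[13,20],[17,18],[28,0],[47,16],[48,0]]
[[13,20],[17,18],[28,0],[45,17],[49,0]]
[[13,20],[22,18],[28,0],[45,17],[49,0]]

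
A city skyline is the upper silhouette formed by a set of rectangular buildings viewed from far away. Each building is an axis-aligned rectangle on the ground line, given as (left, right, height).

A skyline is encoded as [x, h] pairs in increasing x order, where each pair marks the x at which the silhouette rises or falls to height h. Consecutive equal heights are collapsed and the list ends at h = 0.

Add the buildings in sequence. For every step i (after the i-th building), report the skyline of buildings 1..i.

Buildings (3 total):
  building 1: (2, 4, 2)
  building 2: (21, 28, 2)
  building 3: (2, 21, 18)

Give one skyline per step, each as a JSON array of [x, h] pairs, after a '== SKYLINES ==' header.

== SKYLINES ==
[[2,2],[4,0]]
[[2,2],[4,0],[21,2],[28,0]]
[[2,18],[21,2],[28,0]]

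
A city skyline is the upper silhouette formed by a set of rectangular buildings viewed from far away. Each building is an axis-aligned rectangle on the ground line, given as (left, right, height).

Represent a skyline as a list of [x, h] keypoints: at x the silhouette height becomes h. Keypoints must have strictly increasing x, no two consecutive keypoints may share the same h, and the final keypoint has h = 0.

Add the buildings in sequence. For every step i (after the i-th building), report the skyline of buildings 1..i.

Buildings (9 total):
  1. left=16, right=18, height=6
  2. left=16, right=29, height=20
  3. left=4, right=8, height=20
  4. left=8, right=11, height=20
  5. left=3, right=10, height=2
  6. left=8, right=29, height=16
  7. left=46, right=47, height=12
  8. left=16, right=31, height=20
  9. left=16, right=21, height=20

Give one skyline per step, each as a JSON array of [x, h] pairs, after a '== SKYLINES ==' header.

== SKYLINES ==
[[16,6],[18,0]]
[[16,20],[29,0]]
[[4,20],[8,0],[16,20],[29,0]]
[[4,20],[11,0],[16,20],[29,0]]
[[3,2],[4,20],[11,0],[16,20],[29,0]]
[[3,2],[4,20],[11,16],[16,20],[29,0]]
[[3,2],[4,20],[11,16],[16,20],[29,0],[46,12],[47,0]]
[[3,2],[4,20],[11,16],[16,20],[31,0],[46,12],[47,0]]
[[3,2],[4,20],[11,16],[16,20],[31,0],[46,12],[47,0]]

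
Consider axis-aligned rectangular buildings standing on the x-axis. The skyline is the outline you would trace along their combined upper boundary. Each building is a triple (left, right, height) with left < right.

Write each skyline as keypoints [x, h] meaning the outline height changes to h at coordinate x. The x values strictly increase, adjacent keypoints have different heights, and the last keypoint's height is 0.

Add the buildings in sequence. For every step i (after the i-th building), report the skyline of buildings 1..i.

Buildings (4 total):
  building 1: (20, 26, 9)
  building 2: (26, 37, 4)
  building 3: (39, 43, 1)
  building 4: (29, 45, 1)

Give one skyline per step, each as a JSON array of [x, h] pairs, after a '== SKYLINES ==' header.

== SKYLINES ==
[[20,9],[26,0]]
[[20,9],[26,4],[37,0]]
[[20,9],[26,4],[37,0],[39,1],[43,0]]
[[20,9],[26,4],[37,1],[45,0]]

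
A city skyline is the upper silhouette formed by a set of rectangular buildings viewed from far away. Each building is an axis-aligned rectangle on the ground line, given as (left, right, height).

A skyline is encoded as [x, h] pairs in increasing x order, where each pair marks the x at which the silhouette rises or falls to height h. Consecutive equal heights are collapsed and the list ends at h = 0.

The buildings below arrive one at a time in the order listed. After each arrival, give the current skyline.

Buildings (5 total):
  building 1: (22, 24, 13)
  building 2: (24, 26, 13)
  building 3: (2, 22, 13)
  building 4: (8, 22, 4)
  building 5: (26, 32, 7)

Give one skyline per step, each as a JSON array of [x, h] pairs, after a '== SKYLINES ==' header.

== SKYLINES ==
[[22,13],[24,0]]
[[22,13],[26,0]]
[[2,13],[26,0]]
[[2,13],[26,0]]
[[2,13],[26,7],[32,0]]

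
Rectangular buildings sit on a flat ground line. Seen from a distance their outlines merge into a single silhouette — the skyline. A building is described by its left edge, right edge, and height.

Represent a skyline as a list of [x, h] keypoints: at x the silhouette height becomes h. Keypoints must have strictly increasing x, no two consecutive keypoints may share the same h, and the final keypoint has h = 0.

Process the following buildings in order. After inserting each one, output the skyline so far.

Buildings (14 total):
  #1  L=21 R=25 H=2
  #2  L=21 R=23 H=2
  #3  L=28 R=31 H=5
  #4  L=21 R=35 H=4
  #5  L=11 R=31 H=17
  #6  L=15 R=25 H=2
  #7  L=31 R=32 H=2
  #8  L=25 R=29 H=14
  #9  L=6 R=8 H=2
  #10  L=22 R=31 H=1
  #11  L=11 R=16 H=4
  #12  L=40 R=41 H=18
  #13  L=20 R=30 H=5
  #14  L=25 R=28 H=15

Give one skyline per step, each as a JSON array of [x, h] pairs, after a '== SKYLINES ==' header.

== SKYLINES ==
[[21,2],[25,0]]
[[21,2],[25,0]]
[[21,2],[25,0],[28,5],[31,0]]
[[21,4],[28,5],[31,4],[35,0]]
[[11,17],[31,4],[35,0]]
[[11,17],[31,4],[35,0]]
[[11,17],[31,4],[35,0]]
[[11,17],[31,4],[35,0]]
[[6,2],[8,0],[11,17],[31,4],[35,0]]
[[6,2],[8,0],[11,17],[31,4],[35,0]]
[[6,2],[8,0],[11,17],[31,4],[35,0]]
[[6,2],[8,0],[11,17],[31,4],[35,0],[40,18],[41,0]]
[[6,2],[8,0],[11,17],[31,4],[35,0],[40,18],[41,0]]
[[6,2],[8,0],[11,17],[31,4],[35,0],[40,18],[41,0]]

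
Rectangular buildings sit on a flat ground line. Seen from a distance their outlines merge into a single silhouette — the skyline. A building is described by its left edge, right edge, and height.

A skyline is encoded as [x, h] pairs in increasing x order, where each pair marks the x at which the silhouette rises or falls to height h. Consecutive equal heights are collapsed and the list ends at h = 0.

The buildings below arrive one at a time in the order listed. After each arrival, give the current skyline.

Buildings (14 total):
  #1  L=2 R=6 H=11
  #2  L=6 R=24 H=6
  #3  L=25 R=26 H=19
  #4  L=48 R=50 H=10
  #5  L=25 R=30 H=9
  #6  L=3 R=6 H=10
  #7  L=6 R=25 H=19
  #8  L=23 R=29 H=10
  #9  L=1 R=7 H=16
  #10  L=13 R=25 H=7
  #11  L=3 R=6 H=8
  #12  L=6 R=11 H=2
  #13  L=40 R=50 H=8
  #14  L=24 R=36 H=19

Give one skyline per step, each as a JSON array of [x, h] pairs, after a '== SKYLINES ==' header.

== SKYLINES ==
[[2,11],[6,0]]
[[2,11],[6,6],[24,0]]
[[2,11],[6,6],[24,0],[25,19],[26,0]]
[[2,11],[6,6],[24,0],[25,19],[26,0],[48,10],[50,0]]
[[2,11],[6,6],[24,0],[25,19],[26,9],[30,0],[48,10],[50,0]]
[[2,11],[6,6],[24,0],[25,19],[26,9],[30,0],[48,10],[50,0]]
[[2,11],[6,19],[26,9],[30,0],[48,10],[50,0]]
[[2,11],[6,19],[26,10],[29,9],[30,0],[48,10],[50,0]]
[[1,16],[6,19],[26,10],[29,9],[30,0],[48,10],[50,0]]
[[1,16],[6,19],[26,10],[29,9],[30,0],[48,10],[50,0]]
[[1,16],[6,19],[26,10],[29,9],[30,0],[48,10],[50,0]]
[[1,16],[6,19],[26,10],[29,9],[30,0],[48,10],[50,0]]
[[1,16],[6,19],[26,10],[29,9],[30,0],[40,8],[48,10],[50,0]]
[[1,16],[6,19],[36,0],[40,8],[48,10],[50,0]]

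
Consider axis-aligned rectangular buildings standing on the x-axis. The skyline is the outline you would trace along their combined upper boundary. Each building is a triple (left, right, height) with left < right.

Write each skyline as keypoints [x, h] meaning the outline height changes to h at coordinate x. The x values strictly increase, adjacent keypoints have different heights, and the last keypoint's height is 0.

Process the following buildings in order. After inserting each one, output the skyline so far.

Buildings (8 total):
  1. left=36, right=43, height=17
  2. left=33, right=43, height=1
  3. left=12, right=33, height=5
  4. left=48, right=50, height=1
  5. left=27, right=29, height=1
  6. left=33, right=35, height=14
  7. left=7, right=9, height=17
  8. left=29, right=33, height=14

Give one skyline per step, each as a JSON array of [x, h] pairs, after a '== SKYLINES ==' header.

== SKYLINES ==
[[36,17],[43,0]]
[[33,1],[36,17],[43,0]]
[[12,5],[33,1],[36,17],[43,0]]
[[12,5],[33,1],[36,17],[43,0],[48,1],[50,0]]
[[12,5],[33,1],[36,17],[43,0],[48,1],[50,0]]
[[12,5],[33,14],[35,1],[36,17],[43,0],[48,1],[50,0]]
[[7,17],[9,0],[12,5],[33,14],[35,1],[36,17],[43,0],[48,1],[50,0]]
[[7,17],[9,0],[12,5],[29,14],[35,1],[36,17],[43,0],[48,1],[50,0]]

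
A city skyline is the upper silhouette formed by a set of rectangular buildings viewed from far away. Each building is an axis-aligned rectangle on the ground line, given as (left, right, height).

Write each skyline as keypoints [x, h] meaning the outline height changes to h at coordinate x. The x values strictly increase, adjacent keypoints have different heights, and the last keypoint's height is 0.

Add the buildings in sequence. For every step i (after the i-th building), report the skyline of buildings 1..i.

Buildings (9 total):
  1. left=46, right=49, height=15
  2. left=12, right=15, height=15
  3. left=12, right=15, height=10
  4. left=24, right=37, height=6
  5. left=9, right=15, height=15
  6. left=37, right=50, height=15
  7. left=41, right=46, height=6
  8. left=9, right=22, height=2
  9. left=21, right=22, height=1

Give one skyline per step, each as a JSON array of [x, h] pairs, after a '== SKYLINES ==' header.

== SKYLINES ==
[[46,15],[49,0]]
[[12,15],[15,0],[46,15],[49,0]]
[[12,15],[15,0],[46,15],[49,0]]
[[12,15],[15,0],[24,6],[37,0],[46,15],[49,0]]
[[9,15],[15,0],[24,6],[37,0],[46,15],[49,0]]
[[9,15],[15,0],[24,6],[37,15],[50,0]]
[[9,15],[15,0],[24,6],[37,15],[50,0]]
[[9,15],[15,2],[22,0],[24,6],[37,15],[50,0]]
[[9,15],[15,2],[22,0],[24,6],[37,15],[50,0]]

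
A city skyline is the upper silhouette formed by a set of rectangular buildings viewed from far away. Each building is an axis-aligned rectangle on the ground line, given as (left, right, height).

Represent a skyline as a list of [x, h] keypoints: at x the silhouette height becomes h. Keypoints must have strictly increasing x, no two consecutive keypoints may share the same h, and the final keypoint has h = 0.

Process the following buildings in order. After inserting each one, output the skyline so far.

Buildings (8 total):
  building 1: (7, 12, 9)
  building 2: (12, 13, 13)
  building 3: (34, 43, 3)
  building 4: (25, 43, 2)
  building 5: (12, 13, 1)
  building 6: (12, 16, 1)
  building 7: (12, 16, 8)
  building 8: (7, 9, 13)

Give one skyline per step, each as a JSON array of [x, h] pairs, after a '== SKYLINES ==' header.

== SKYLINES ==
[[7,9],[12,0]]
[[7,9],[12,13],[13,0]]
[[7,9],[12,13],[13,0],[34,3],[43,0]]
[[7,9],[12,13],[13,0],[25,2],[34,3],[43,0]]
[[7,9],[12,13],[13,0],[25,2],[34,3],[43,0]]
[[7,9],[12,13],[13,1],[16,0],[25,2],[34,3],[43,0]]
[[7,9],[12,13],[13,8],[16,0],[25,2],[34,3],[43,0]]
[[7,13],[9,9],[12,13],[13,8],[16,0],[25,2],[34,3],[43,0]]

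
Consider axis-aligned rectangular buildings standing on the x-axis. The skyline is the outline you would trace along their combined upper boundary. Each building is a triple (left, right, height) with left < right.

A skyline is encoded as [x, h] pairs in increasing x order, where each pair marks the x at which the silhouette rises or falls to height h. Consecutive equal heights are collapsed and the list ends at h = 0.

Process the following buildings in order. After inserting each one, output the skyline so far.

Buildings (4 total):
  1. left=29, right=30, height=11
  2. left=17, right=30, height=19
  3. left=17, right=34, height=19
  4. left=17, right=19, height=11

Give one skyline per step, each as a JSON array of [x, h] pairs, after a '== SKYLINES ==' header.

== SKYLINES ==
[[29,11],[30,0]]
[[17,19],[30,0]]
[[17,19],[34,0]]
[[17,19],[34,0]]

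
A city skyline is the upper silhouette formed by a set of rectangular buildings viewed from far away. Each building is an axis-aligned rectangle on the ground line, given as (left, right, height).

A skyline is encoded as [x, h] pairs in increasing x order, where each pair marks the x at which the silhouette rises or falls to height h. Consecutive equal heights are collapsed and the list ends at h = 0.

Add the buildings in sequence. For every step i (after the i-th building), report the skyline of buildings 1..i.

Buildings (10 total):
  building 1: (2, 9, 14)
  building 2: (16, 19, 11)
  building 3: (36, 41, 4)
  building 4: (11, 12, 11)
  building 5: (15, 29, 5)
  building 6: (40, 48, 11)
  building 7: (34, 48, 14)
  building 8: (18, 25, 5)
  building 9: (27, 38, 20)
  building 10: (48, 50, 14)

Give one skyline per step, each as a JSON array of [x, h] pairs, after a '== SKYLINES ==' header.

== SKYLINES ==
[[2,14],[9,0]]
[[2,14],[9,0],[16,11],[19,0]]
[[2,14],[9,0],[16,11],[19,0],[36,4],[41,0]]
[[2,14],[9,0],[11,11],[12,0],[16,11],[19,0],[36,4],[41,0]]
[[2,14],[9,0],[11,11],[12,0],[15,5],[16,11],[19,5],[29,0],[36,4],[41,0]]
[[2,14],[9,0],[11,11],[12,0],[15,5],[16,11],[19,5],[29,0],[36,4],[40,11],[48,0]]
[[2,14],[9,0],[11,11],[12,0],[15,5],[16,11],[19,5],[29,0],[34,14],[48,0]]
[[2,14],[9,0],[11,11],[12,0],[15,5],[16,11],[19,5],[29,0],[34,14],[48,0]]
[[2,14],[9,0],[11,11],[12,0],[15,5],[16,11],[19,5],[27,20],[38,14],[48,0]]
[[2,14],[9,0],[11,11],[12,0],[15,5],[16,11],[19,5],[27,20],[38,14],[50,0]]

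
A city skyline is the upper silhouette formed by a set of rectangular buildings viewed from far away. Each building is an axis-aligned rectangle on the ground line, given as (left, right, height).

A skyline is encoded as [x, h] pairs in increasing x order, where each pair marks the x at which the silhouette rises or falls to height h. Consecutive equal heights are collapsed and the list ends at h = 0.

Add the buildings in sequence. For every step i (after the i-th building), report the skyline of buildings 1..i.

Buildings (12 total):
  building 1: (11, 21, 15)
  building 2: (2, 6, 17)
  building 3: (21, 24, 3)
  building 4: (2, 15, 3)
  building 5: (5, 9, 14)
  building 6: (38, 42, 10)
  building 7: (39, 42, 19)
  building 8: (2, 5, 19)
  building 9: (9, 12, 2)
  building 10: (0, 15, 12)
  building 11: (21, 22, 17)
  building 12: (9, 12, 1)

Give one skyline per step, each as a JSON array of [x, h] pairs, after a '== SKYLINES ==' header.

== SKYLINES ==
[[11,15],[21,0]]
[[2,17],[6,0],[11,15],[21,0]]
[[2,17],[6,0],[11,15],[21,3],[24,0]]
[[2,17],[6,3],[11,15],[21,3],[24,0]]
[[2,17],[6,14],[9,3],[11,15],[21,3],[24,0]]
[[2,17],[6,14],[9,3],[11,15],[21,3],[24,0],[38,10],[42,0]]
[[2,17],[6,14],[9,3],[11,15],[21,3],[24,0],[38,10],[39,19],[42,0]]
[[2,19],[5,17],[6,14],[9,3],[11,15],[21,3],[24,0],[38,10],[39,19],[42,0]]
[[2,19],[5,17],[6,14],[9,3],[11,15],[21,3],[24,0],[38,10],[39,19],[42,0]]
[[0,12],[2,19],[5,17],[6,14],[9,12],[11,15],[21,3],[24,0],[38,10],[39,19],[42,0]]
[[0,12],[2,19],[5,17],[6,14],[9,12],[11,15],[21,17],[22,3],[24,0],[38,10],[39,19],[42,0]]
[[0,12],[2,19],[5,17],[6,14],[9,12],[11,15],[21,17],[22,3],[24,0],[38,10],[39,19],[42,0]]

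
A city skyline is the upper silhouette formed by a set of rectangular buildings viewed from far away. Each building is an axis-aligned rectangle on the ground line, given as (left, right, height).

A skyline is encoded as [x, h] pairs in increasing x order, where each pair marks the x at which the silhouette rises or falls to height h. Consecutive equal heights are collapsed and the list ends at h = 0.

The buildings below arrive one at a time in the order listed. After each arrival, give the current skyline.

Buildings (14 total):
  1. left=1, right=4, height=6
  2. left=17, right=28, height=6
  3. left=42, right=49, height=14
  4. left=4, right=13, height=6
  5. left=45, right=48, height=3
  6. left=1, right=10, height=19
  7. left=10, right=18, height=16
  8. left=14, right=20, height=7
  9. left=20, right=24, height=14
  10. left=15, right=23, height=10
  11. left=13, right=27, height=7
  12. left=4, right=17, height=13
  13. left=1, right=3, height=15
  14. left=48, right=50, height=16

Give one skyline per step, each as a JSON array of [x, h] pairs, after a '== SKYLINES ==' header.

== SKYLINES ==
[[1,6],[4,0]]
[[1,6],[4,0],[17,6],[28,0]]
[[1,6],[4,0],[17,6],[28,0],[42,14],[49,0]]
[[1,6],[13,0],[17,6],[28,0],[42,14],[49,0]]
[[1,6],[13,0],[17,6],[28,0],[42,14],[49,0]]
[[1,19],[10,6],[13,0],[17,6],[28,0],[42,14],[49,0]]
[[1,19],[10,16],[18,6],[28,0],[42,14],[49,0]]
[[1,19],[10,16],[18,7],[20,6],[28,0],[42,14],[49,0]]
[[1,19],[10,16],[18,7],[20,14],[24,6],[28,0],[42,14],[49,0]]
[[1,19],[10,16],[18,10],[20,14],[24,6],[28,0],[42,14],[49,0]]
[[1,19],[10,16],[18,10],[20,14],[24,7],[27,6],[28,0],[42,14],[49,0]]
[[1,19],[10,16],[18,10],[20,14],[24,7],[27,6],[28,0],[42,14],[49,0]]
[[1,19],[10,16],[18,10],[20,14],[24,7],[27,6],[28,0],[42,14],[49,0]]
[[1,19],[10,16],[18,10],[20,14],[24,7],[27,6],[28,0],[42,14],[48,16],[50,0]]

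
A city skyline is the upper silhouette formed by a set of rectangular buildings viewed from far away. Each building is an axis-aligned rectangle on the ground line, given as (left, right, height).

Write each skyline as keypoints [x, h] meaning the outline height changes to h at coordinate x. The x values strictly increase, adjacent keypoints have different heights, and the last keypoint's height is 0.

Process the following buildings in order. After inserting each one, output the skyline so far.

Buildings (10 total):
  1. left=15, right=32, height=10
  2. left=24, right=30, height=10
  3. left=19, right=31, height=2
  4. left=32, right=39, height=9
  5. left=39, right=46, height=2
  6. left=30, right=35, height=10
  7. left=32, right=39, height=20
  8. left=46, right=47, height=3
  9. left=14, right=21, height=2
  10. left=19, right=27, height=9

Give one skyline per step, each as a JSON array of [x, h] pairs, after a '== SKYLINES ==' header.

== SKYLINES ==
[[15,10],[32,0]]
[[15,10],[32,0]]
[[15,10],[32,0]]
[[15,10],[32,9],[39,0]]
[[15,10],[32,9],[39,2],[46,0]]
[[15,10],[35,9],[39,2],[46,0]]
[[15,10],[32,20],[39,2],[46,0]]
[[15,10],[32,20],[39,2],[46,3],[47,0]]
[[14,2],[15,10],[32,20],[39,2],[46,3],[47,0]]
[[14,2],[15,10],[32,20],[39,2],[46,3],[47,0]]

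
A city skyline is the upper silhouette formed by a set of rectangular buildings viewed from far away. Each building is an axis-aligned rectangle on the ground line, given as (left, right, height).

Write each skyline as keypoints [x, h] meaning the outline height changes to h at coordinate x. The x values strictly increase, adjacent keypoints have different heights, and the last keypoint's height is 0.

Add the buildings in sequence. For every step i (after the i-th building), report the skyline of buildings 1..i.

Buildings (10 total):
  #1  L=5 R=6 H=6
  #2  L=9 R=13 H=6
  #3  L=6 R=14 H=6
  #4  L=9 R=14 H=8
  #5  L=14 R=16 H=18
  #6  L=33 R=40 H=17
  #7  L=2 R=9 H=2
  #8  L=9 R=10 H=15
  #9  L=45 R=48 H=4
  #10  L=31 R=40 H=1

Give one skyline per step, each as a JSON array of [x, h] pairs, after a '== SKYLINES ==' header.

== SKYLINES ==
[[5,6],[6,0]]
[[5,6],[6,0],[9,6],[13,0]]
[[5,6],[14,0]]
[[5,6],[9,8],[14,0]]
[[5,6],[9,8],[14,18],[16,0]]
[[5,6],[9,8],[14,18],[16,0],[33,17],[40,0]]
[[2,2],[5,6],[9,8],[14,18],[16,0],[33,17],[40,0]]
[[2,2],[5,6],[9,15],[10,8],[14,18],[16,0],[33,17],[40,0]]
[[2,2],[5,6],[9,15],[10,8],[14,18],[16,0],[33,17],[40,0],[45,4],[48,0]]
[[2,2],[5,6],[9,15],[10,8],[14,18],[16,0],[31,1],[33,17],[40,0],[45,4],[48,0]]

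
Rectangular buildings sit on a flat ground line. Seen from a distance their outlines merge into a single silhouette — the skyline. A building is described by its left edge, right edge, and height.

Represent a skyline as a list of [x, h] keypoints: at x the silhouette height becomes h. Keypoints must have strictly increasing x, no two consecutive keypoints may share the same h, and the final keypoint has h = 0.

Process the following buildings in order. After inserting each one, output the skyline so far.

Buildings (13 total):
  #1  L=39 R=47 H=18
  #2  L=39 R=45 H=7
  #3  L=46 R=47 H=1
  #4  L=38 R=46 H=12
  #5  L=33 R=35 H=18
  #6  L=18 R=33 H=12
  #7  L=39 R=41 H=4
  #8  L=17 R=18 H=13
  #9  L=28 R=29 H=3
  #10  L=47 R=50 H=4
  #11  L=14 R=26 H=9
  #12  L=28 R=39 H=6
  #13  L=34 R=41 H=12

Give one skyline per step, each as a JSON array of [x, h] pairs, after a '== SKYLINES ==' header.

== SKYLINES ==
[[39,18],[47,0]]
[[39,18],[47,0]]
[[39,18],[47,0]]
[[38,12],[39,18],[47,0]]
[[33,18],[35,0],[38,12],[39,18],[47,0]]
[[18,12],[33,18],[35,0],[38,12],[39,18],[47,0]]
[[18,12],[33,18],[35,0],[38,12],[39,18],[47,0]]
[[17,13],[18,12],[33,18],[35,0],[38,12],[39,18],[47,0]]
[[17,13],[18,12],[33,18],[35,0],[38,12],[39,18],[47,0]]
[[17,13],[18,12],[33,18],[35,0],[38,12],[39,18],[47,4],[50,0]]
[[14,9],[17,13],[18,12],[33,18],[35,0],[38,12],[39,18],[47,4],[50,0]]
[[14,9],[17,13],[18,12],[33,18],[35,6],[38,12],[39,18],[47,4],[50,0]]
[[14,9],[17,13],[18,12],[33,18],[35,12],[39,18],[47,4],[50,0]]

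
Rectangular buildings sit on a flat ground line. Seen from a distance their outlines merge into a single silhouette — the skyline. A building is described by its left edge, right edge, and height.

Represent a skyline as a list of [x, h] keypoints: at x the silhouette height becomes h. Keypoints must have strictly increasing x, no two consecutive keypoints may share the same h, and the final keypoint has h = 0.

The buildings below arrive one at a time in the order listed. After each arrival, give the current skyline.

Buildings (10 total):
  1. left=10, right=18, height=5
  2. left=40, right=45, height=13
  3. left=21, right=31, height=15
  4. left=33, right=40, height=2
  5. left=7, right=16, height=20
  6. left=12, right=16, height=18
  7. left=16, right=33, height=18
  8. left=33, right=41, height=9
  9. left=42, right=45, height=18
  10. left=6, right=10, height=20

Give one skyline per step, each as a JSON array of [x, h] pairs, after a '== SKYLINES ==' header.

== SKYLINES ==
[[10,5],[18,0]]
[[10,5],[18,0],[40,13],[45,0]]
[[10,5],[18,0],[21,15],[31,0],[40,13],[45,0]]
[[10,5],[18,0],[21,15],[31,0],[33,2],[40,13],[45,0]]
[[7,20],[16,5],[18,0],[21,15],[31,0],[33,2],[40,13],[45,0]]
[[7,20],[16,5],[18,0],[21,15],[31,0],[33,2],[40,13],[45,0]]
[[7,20],[16,18],[33,2],[40,13],[45,0]]
[[7,20],[16,18],[33,9],[40,13],[45,0]]
[[7,20],[16,18],[33,9],[40,13],[42,18],[45,0]]
[[6,20],[16,18],[33,9],[40,13],[42,18],[45,0]]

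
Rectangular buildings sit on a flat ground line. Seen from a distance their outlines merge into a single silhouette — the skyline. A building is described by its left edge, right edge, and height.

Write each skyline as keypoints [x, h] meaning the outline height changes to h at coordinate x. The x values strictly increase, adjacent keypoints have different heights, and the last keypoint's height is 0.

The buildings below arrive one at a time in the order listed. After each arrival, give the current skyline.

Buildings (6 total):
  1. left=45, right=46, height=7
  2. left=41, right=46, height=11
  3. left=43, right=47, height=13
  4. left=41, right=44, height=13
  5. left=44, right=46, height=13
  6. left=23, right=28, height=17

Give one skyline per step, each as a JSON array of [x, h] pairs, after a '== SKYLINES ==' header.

== SKYLINES ==
[[45,7],[46,0]]
[[41,11],[46,0]]
[[41,11],[43,13],[47,0]]
[[41,13],[47,0]]
[[41,13],[47,0]]
[[23,17],[28,0],[41,13],[47,0]]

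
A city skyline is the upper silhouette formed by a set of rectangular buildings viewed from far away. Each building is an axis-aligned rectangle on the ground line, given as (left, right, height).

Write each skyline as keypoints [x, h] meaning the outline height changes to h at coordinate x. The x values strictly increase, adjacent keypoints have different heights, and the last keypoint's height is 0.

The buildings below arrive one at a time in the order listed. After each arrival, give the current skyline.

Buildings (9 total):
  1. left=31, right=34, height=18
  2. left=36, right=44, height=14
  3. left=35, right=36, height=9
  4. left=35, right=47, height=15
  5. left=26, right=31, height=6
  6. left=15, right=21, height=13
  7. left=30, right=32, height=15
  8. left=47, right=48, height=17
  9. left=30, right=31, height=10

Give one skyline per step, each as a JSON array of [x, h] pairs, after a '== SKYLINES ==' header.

== SKYLINES ==
[[31,18],[34,0]]
[[31,18],[34,0],[36,14],[44,0]]
[[31,18],[34,0],[35,9],[36,14],[44,0]]
[[31,18],[34,0],[35,15],[47,0]]
[[26,6],[31,18],[34,0],[35,15],[47,0]]
[[15,13],[21,0],[26,6],[31,18],[34,0],[35,15],[47,0]]
[[15,13],[21,0],[26,6],[30,15],[31,18],[34,0],[35,15],[47,0]]
[[15,13],[21,0],[26,6],[30,15],[31,18],[34,0],[35,15],[47,17],[48,0]]
[[15,13],[21,0],[26,6],[30,15],[31,18],[34,0],[35,15],[47,17],[48,0]]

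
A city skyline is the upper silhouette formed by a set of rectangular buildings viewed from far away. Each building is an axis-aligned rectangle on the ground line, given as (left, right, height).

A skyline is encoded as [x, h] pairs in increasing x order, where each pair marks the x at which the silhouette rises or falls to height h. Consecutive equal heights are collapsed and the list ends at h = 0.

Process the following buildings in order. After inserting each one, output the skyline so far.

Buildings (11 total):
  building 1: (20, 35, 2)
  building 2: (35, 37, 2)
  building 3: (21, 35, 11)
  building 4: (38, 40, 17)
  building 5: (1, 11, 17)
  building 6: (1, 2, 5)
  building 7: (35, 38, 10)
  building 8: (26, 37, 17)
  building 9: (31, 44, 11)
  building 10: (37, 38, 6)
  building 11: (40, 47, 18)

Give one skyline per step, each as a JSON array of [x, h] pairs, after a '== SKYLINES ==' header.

== SKYLINES ==
[[20,2],[35,0]]
[[20,2],[37,0]]
[[20,2],[21,11],[35,2],[37,0]]
[[20,2],[21,11],[35,2],[37,0],[38,17],[40,0]]
[[1,17],[11,0],[20,2],[21,11],[35,2],[37,0],[38,17],[40,0]]
[[1,17],[11,0],[20,2],[21,11],[35,2],[37,0],[38,17],[40,0]]
[[1,17],[11,0],[20,2],[21,11],[35,10],[38,17],[40,0]]
[[1,17],[11,0],[20,2],[21,11],[26,17],[37,10],[38,17],[40,0]]
[[1,17],[11,0],[20,2],[21,11],[26,17],[37,11],[38,17],[40,11],[44,0]]
[[1,17],[11,0],[20,2],[21,11],[26,17],[37,11],[38,17],[40,11],[44,0]]
[[1,17],[11,0],[20,2],[21,11],[26,17],[37,11],[38,17],[40,18],[47,0]]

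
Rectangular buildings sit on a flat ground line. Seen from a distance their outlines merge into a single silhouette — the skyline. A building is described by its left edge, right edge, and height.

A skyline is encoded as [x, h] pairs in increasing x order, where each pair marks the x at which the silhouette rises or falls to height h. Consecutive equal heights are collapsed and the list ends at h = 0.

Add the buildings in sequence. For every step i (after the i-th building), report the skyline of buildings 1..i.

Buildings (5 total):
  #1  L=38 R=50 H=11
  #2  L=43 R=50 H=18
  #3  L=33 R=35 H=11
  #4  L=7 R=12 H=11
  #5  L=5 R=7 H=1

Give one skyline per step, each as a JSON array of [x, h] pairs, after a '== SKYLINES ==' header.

== SKYLINES ==
[[38,11],[50,0]]
[[38,11],[43,18],[50,0]]
[[33,11],[35,0],[38,11],[43,18],[50,0]]
[[7,11],[12,0],[33,11],[35,0],[38,11],[43,18],[50,0]]
[[5,1],[7,11],[12,0],[33,11],[35,0],[38,11],[43,18],[50,0]]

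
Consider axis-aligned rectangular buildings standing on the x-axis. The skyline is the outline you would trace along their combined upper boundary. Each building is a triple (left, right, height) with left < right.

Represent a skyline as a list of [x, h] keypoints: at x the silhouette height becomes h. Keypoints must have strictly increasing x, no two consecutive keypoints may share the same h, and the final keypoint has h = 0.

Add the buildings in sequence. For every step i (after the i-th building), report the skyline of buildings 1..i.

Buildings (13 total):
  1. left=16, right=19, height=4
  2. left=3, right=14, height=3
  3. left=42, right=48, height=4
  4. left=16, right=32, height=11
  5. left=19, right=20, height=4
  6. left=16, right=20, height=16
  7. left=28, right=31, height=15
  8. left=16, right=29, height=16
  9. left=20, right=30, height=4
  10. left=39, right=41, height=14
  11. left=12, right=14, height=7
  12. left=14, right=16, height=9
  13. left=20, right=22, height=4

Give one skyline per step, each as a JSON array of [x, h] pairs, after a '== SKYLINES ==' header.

== SKYLINES ==
[[16,4],[19,0]]
[[3,3],[14,0],[16,4],[19,0]]
[[3,3],[14,0],[16,4],[19,0],[42,4],[48,0]]
[[3,3],[14,0],[16,11],[32,0],[42,4],[48,0]]
[[3,3],[14,0],[16,11],[32,0],[42,4],[48,0]]
[[3,3],[14,0],[16,16],[20,11],[32,0],[42,4],[48,0]]
[[3,3],[14,0],[16,16],[20,11],[28,15],[31,11],[32,0],[42,4],[48,0]]
[[3,3],[14,0],[16,16],[29,15],[31,11],[32,0],[42,4],[48,0]]
[[3,3],[14,0],[16,16],[29,15],[31,11],[32,0],[42,4],[48,0]]
[[3,3],[14,0],[16,16],[29,15],[31,11],[32,0],[39,14],[41,0],[42,4],[48,0]]
[[3,3],[12,7],[14,0],[16,16],[29,15],[31,11],[32,0],[39,14],[41,0],[42,4],[48,0]]
[[3,3],[12,7],[14,9],[16,16],[29,15],[31,11],[32,0],[39,14],[41,0],[42,4],[48,0]]
[[3,3],[12,7],[14,9],[16,16],[29,15],[31,11],[32,0],[39,14],[41,0],[42,4],[48,0]]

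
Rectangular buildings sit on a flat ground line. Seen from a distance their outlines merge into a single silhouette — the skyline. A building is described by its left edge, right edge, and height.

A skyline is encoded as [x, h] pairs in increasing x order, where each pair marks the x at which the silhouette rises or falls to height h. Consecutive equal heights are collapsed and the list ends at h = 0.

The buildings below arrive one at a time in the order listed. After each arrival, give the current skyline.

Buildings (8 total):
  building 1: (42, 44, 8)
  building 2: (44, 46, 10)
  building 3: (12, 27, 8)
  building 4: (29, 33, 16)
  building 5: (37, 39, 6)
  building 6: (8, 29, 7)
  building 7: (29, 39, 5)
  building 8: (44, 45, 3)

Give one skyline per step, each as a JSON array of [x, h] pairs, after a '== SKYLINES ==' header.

== SKYLINES ==
[[42,8],[44,0]]
[[42,8],[44,10],[46,0]]
[[12,8],[27,0],[42,8],[44,10],[46,0]]
[[12,8],[27,0],[29,16],[33,0],[42,8],[44,10],[46,0]]
[[12,8],[27,0],[29,16],[33,0],[37,6],[39,0],[42,8],[44,10],[46,0]]
[[8,7],[12,8],[27,7],[29,16],[33,0],[37,6],[39,0],[42,8],[44,10],[46,0]]
[[8,7],[12,8],[27,7],[29,16],[33,5],[37,6],[39,0],[42,8],[44,10],[46,0]]
[[8,7],[12,8],[27,7],[29,16],[33,5],[37,6],[39,0],[42,8],[44,10],[46,0]]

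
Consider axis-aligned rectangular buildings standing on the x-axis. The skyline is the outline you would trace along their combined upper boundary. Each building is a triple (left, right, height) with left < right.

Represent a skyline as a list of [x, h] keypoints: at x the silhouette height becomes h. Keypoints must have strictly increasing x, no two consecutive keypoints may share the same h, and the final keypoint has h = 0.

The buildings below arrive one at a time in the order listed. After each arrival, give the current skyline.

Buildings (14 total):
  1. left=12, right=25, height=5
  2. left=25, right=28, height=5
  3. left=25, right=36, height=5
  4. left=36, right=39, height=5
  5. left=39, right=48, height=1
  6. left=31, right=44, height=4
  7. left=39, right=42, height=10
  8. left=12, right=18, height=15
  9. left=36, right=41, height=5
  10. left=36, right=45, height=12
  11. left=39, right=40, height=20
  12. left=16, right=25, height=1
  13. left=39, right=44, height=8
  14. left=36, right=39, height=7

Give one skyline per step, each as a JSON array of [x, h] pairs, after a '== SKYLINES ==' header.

== SKYLINES ==
[[12,5],[25,0]]
[[12,5],[28,0]]
[[12,5],[36,0]]
[[12,5],[39,0]]
[[12,5],[39,1],[48,0]]
[[12,5],[39,4],[44,1],[48,0]]
[[12,5],[39,10],[42,4],[44,1],[48,0]]
[[12,15],[18,5],[39,10],[42,4],[44,1],[48,0]]
[[12,15],[18,5],[39,10],[42,4],[44,1],[48,0]]
[[12,15],[18,5],[36,12],[45,1],[48,0]]
[[12,15],[18,5],[36,12],[39,20],[40,12],[45,1],[48,0]]
[[12,15],[18,5],[36,12],[39,20],[40,12],[45,1],[48,0]]
[[12,15],[18,5],[36,12],[39,20],[40,12],[45,1],[48,0]]
[[12,15],[18,5],[36,12],[39,20],[40,12],[45,1],[48,0]]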